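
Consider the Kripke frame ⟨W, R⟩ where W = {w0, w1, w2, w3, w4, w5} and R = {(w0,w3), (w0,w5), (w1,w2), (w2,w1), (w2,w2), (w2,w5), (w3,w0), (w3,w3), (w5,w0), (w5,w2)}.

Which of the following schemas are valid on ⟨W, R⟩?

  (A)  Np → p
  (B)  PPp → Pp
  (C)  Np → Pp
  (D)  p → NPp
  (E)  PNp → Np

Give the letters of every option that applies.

R is not reflexive: not w0 R w0.
R is symmetric: every R-edge is matched by its reverse.
R is not transitive: w0 R w3 and w3 R w0 but not w0 R w0.
R is not euclidean: w0 R w3 and w0 R w5 but not w3 R w5.
R is not serial: w4 has no R-successor.
(A) Np → p (axiom T) characterises the reflexive frames. R is not reflexive — not valid.
(B) the dual of axiom 4: valid iff R is transitive. R is not transitive — not valid.
(C) Np → Pp is axiom D; it is valid on a frame exactly when R is serial. R is not serial, so not valid.
(D) p → NPp is axiom B, which corresponds to symmetry. R is symmetric — valid.
(E) PNp → Np is the dual of axiom 5; it is valid on a frame exactly when R is euclidean. R is not euclidean, so not valid.

D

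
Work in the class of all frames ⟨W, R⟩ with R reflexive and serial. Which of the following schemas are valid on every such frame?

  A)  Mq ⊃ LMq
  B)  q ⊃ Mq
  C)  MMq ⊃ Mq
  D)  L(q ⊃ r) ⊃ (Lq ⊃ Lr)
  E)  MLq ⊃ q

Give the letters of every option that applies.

(A) axiom 5: valid iff R is euclidean. Such an R need not be euclidean — not valid.
(B) q ⊃ Mq is the dual of axiom T, which corresponds to reflexivity. Every such R is reflexive — valid.
(C) MMq ⊃ Mq is the dual of axiom 4; it is valid on a frame exactly when R is transitive. Such an R need not be transitive, so not valid.
(D) L(q ⊃ r) ⊃ (Lq ⊃ Lr) is the K axiom; it holds on all frames — valid.
(E) MLq ⊃ q (the dual of axiom B) characterises the symmetric frames. Such an R need not be symmetric — not valid.

B, D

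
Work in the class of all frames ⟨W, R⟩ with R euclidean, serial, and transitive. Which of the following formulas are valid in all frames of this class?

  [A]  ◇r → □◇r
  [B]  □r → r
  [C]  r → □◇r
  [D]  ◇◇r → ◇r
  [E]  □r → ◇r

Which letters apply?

(A) ◇r → □◇r (axiom 5) characterises the euclidean frames. Every such R is euclidean — valid.
(B) axiom T: valid iff R is reflexive. Such an R need not be reflexive — not valid.
(C) r → □◇r is axiom B, which corresponds to symmetry. Such an R need not be symmetric — not valid.
(D) ◇◇r → ◇r (the dual of axiom 4) characterises the transitive frames. Every such R is transitive — valid.
(E) □r → ◇r is axiom D, which corresponds to seriality. Every such R is serial — valid.

A, D, E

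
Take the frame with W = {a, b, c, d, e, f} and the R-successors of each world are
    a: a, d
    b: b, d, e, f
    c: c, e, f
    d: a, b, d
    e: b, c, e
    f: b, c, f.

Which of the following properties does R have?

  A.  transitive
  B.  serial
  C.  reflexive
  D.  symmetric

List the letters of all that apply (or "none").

B, C, D

(A) not transitive: a R d and d R b but not a R b.
(B) serial: every world has an R-successor.
(C) reflexive: each world relates to itself.
(D) symmetric: every R-edge is matched by its reverse.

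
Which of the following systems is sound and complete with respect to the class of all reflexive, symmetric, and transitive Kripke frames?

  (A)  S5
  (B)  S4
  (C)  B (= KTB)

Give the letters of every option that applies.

(A) S5 is determined by exactly this class.
(B) S4 is determined by the class of reflexive and transitive frames.
(C) B (= KTB) is determined by the class of reflexive and symmetric frames.

A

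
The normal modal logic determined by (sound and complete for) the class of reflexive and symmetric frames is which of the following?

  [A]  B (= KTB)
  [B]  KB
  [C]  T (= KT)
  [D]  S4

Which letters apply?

(A) B (= KTB) is determined by exactly this class.
(B) KB is determined by the class of symmetric frames.
(C) T (= KT) is determined by the class of reflexive frames.
(D) S4 is determined by the class of reflexive and transitive frames.

A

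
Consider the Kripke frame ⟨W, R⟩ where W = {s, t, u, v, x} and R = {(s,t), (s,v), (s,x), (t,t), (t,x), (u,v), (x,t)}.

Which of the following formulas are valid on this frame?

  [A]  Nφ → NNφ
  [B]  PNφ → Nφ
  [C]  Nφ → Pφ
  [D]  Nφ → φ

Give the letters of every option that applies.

none

R is not reflexive: not s R s.
R is not transitive: x R t and t R x but not x R x.
R is not euclidean: s R t and s R v but not t R v.
R is not serial: v has no R-successor.
(A) axiom 4: valid iff R is transitive. R is not transitive — not valid.
(B) PNφ → Nφ is the dual of axiom 5, which corresponds to the euclidean property. R is not euclidean — not valid.
(C) Nφ → Pφ (axiom D) characterises the serial frames. R is not serial — not valid.
(D) Nφ → φ (axiom T) characterises the reflexive frames. R is not reflexive — not valid.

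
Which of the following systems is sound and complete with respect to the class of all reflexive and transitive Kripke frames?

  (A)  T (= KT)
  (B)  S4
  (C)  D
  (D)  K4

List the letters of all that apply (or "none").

B

(A) T (= KT) is determined by the class of reflexive frames.
(B) S4 is determined by exactly this class.
(C) D is determined by the class of serial frames.
(D) K4 is determined by the class of transitive frames.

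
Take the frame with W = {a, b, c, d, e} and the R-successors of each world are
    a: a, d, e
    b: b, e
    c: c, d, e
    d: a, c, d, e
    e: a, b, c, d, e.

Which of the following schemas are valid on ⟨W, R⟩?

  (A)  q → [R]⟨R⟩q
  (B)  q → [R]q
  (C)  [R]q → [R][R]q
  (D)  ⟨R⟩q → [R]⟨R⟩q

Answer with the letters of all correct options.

A

R is symmetric: every R-edge is matched by its reverse.
R is not transitive: a R d and d R c but not a R c.
R is not euclidean: d R a and d R c but not a R c.
R is not a subset of the identity: a R d with a ≠ d.
(A) q → [R]⟨R⟩q (axiom B) characterises the symmetric frames. R is symmetric — valid.
(B) q → [R]q (equivalent to ◇p→p) corresponds to R being a subset of the identity. Here R ⊄ identity, so not valid.
(C) [R]q → [R][R]q (axiom 4) characterises the transitive frames. R is not transitive — not valid.
(D) ⟨R⟩q → [R]⟨R⟩q is axiom 5, which corresponds to the euclidean property. R is not euclidean — not valid.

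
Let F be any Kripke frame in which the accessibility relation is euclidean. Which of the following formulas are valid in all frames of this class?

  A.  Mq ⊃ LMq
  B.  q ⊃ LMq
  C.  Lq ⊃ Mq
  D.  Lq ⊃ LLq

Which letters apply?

A

(A) Mq ⊃ LMq is axiom 5, which corresponds to the euclidean property. Every such R is euclidean — valid.
(B) q ⊃ LMq (axiom B) characterises the symmetric frames. Such an R need not be symmetric — not valid.
(C) Lq ⊃ Mq is axiom D, which corresponds to seriality. Such an R need not be serial — not valid.
(D) axiom 4: valid iff R is transitive. Such an R need not be transitive — not valid.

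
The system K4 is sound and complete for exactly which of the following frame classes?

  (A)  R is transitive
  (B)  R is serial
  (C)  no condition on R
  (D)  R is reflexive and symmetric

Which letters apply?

(A) K4 is sound and complete for exactly this class.
(B) this class determines D, not K4.
(C) this class determines K, not K4.
(D) this class determines B (= KTB), not K4.

A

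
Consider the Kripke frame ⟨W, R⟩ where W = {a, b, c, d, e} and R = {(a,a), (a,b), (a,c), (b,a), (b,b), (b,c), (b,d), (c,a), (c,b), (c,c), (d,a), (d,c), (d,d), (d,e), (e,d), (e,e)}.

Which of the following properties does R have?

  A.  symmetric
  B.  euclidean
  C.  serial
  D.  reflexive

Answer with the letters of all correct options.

C, D

(A) not symmetric: b R d but not d R b.
(B) not euclidean: b R a and b R d but not a R d.
(C) serial: every world has an R-successor.
(D) reflexive: each world relates to itself.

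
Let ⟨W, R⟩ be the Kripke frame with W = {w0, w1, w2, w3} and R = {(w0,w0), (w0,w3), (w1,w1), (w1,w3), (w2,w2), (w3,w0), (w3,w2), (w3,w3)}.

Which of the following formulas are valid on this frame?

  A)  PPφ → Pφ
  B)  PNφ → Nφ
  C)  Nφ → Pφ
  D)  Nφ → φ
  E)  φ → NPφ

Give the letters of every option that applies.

R is reflexive: each world relates to itself.
R is not symmetric: w1 R w3 but not w3 R w1.
R is not transitive: w0 R w3 and w3 R w2 but not w0 R w2.
R is not euclidean: w1 R w3 and w1 R w1 but not w3 R w1.
R is serial: every world has an R-successor.
(A) PPφ → Pφ is the dual of axiom 4; it is valid on a frame exactly when R is transitive. R is not transitive, so not valid.
(B) PNφ → Nφ is the dual of axiom 5, which corresponds to the euclidean property. R is not euclidean — not valid.
(C) Nφ → Pφ is axiom D; it is valid on a frame exactly when R is serial. R is serial, so valid.
(D) Nφ → φ is axiom T, which corresponds to reflexivity. R is reflexive — valid.
(E) φ → NPφ (axiom B) characterises the symmetric frames. R is not symmetric — not valid.

C, D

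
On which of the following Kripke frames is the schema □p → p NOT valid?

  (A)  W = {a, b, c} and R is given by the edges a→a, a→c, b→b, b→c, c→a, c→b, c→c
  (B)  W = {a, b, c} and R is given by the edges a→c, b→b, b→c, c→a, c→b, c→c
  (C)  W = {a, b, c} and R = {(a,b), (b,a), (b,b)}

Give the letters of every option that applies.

The schema □p → p is axiom T; it is valid on a frame iff R is reflexive.
(A) R is reflexive (each world relates to itself), so the schema is valid here.
(B) R is not reflexive (not a R a), so the schema fails here.
(C) R is not reflexive (not a R a), so the schema fails here.

B, C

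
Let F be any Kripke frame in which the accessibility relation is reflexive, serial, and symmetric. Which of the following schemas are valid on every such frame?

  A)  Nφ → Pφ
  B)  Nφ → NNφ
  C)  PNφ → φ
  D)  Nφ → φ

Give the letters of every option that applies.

A, C, D

(A) Nφ → Pφ is axiom D, which corresponds to seriality. Every such R is serial — valid.
(B) Nφ → NNφ (axiom 4) characterises the transitive frames. Such an R need not be transitive — not valid.
(C) PNφ → φ (the dual of axiom B) characterises the symmetric frames. Every such R is symmetric — valid.
(D) Nφ → φ is axiom T; it is valid on a frame exactly when R is reflexive. Every such R is reflexive, so valid.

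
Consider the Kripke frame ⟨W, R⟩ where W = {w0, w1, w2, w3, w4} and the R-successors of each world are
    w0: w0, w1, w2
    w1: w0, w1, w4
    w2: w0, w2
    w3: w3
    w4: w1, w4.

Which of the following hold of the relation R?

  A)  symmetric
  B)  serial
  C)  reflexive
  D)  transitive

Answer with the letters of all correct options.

(A) symmetric: every R-edge is matched by its reverse.
(B) serial: every world has an R-successor.
(C) reflexive: each world relates to itself.
(D) not transitive: w0 R w1 and w1 R w4 but not w0 R w4.

A, B, C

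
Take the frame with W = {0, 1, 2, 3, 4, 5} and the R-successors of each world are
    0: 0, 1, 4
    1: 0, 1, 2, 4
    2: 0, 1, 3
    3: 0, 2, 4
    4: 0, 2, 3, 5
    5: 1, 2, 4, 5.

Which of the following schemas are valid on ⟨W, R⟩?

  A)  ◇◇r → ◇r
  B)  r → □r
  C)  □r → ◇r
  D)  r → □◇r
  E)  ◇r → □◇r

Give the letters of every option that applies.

C

R is not symmetric: 1 R 4 but not 4 R 1.
R is not transitive: 0 R 1 and 1 R 2 but not 0 R 2.
R is not euclidean: 0 R 4 and 0 R 1 but not 4 R 1.
R is serial: every world has an R-successor.
R is not a subset of the identity: 0 R 1 with 0 ≠ 1.
(A) ◇◇r → ◇r is the dual of axiom 4, which corresponds to transitivity. R is not transitive — not valid.
(B) r → □r (equivalent to ◇p→p) corresponds to R being a subset of the identity. Here R ⊄ identity, so not valid.
(C) □r → ◇r is axiom D, which corresponds to seriality. R is serial — valid.
(D) r → □◇r (axiom B) characterises the symmetric frames. R is not symmetric — not valid.
(E) ◇r → □◇r is axiom 5; it is valid on a frame exactly when R is euclidean. R is not euclidean, so not valid.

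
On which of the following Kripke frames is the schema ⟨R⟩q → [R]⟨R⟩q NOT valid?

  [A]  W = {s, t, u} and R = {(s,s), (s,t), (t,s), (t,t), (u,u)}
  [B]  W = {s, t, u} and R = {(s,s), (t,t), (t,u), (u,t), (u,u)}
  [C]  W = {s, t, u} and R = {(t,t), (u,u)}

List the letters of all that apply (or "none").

The schema ⟨R⟩q → [R]⟨R⟩q is axiom 5; it is valid on a frame iff R is euclidean.
(A) R is euclidean (any two R-successors of the same world are R-related), so the schema is valid here.
(B) R is euclidean (any two R-successors of the same world are R-related), so the schema is valid here.
(C) R is euclidean (any two R-successors of the same world are R-related), so the schema is valid here.

none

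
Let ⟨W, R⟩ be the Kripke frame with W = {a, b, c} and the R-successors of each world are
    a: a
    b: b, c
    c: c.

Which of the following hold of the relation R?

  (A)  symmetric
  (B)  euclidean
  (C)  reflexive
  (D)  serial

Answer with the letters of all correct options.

C, D

(A) not symmetric: b R c but not c R b.
(B) not euclidean: b R c and b R b but not c R b.
(C) reflexive: each world relates to itself.
(D) serial: every world has an R-successor.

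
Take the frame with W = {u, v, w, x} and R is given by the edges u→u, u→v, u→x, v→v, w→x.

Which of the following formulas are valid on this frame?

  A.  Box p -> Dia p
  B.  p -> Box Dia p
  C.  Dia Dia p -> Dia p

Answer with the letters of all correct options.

C

R is not symmetric: u R v but not v R u.
R is transitive: R is closed under composition.
R is not serial: x has no R-successor.
(A) Box p -> Dia p is axiom D, which corresponds to seriality. R is not serial — not valid.
(B) p -> Box Dia p is axiom B, which corresponds to symmetry. R is not symmetric — not valid.
(C) Dia Dia p -> Dia p (the dual of axiom 4) characterises the transitive frames. R is transitive — valid.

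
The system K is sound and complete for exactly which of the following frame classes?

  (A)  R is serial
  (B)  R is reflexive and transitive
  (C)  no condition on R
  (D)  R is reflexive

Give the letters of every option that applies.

(A) this class determines D, not K.
(B) this class determines S4, not K.
(C) K is sound and complete for exactly this class.
(D) this class determines T (= KT), not K.

C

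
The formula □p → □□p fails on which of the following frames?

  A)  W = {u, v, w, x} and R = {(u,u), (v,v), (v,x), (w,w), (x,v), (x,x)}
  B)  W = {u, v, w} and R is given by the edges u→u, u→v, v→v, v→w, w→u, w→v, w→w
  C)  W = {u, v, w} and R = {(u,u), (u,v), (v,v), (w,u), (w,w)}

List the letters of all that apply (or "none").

B, C

The schema □p → □□p is axiom 4; it is valid on a frame iff R is transitive.
(A) R is transitive (R is closed under composition), so the schema is valid here.
(B) R is not transitive (u R v and v R w but not u R w), so the schema fails here.
(C) R is not transitive (w R u and u R v but not w R v), so the schema fails here.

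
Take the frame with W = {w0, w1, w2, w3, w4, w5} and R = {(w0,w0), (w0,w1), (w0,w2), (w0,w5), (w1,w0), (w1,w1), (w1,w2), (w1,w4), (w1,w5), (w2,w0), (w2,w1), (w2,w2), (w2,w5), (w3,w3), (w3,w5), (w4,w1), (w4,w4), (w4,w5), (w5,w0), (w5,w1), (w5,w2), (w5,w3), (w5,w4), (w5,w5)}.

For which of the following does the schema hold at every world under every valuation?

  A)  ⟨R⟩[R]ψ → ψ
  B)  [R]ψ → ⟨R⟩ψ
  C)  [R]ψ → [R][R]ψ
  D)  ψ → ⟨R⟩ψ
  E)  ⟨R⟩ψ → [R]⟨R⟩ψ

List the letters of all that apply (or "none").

A, B, D

R is reflexive: each world relates to itself.
R is symmetric: every R-edge is matched by its reverse.
R is not transitive: w0 R w1 and w1 R w4 but not w0 R w4.
R is not euclidean: w1 R w0 and w1 R w4 but not w0 R w4.
R is serial: every world has an R-successor.
(A) the dual of axiom B: valid iff R is symmetric. R is symmetric — valid.
(B) [R]ψ → ⟨R⟩ψ (axiom D) characterises the serial frames. R is serial — valid.
(C) [R]ψ → [R][R]ψ is axiom 4, which corresponds to transitivity. R is not transitive — not valid.
(D) ψ → ⟨R⟩ψ is the dual of axiom T, which corresponds to reflexivity. R is reflexive — valid.
(E) axiom 5: valid iff R is euclidean. R is not euclidean — not valid.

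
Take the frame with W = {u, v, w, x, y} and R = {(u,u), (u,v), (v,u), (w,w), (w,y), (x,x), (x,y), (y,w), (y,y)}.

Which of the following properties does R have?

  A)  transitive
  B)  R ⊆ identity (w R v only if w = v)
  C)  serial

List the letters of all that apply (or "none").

C

(A) not transitive: v R u and u R v but not v R v.
(B) not ⊆ identity: u R v with u ≠ v.
(C) serial: every world has an R-successor.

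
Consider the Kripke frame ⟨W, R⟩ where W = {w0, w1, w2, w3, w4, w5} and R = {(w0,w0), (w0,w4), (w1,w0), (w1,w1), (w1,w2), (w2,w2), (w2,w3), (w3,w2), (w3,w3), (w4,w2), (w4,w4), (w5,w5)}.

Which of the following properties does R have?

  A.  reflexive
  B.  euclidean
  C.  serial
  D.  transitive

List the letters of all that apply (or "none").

A, C

(A) reflexive: each world relates to itself.
(B) not euclidean: w0 R w4 and w0 R w0 but not w4 R w0.
(C) serial: every world has an R-successor.
(D) not transitive: w0 R w4 and w4 R w2 but not w0 R w2.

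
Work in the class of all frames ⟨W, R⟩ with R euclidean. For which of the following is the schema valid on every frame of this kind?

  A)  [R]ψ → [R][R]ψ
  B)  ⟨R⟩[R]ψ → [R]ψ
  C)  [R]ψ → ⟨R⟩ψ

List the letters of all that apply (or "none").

B

(A) [R]ψ → [R][R]ψ is axiom 4; it is valid on a frame exactly when R is transitive. Such an R need not be transitive, so not valid.
(B) ⟨R⟩[R]ψ → [R]ψ (the dual of axiom 5) characterises the euclidean frames. Every such R is euclidean — valid.
(C) [R]ψ → ⟨R⟩ψ is axiom D; it is valid on a frame exactly when R is serial. Such an R need not be serial, so not valid.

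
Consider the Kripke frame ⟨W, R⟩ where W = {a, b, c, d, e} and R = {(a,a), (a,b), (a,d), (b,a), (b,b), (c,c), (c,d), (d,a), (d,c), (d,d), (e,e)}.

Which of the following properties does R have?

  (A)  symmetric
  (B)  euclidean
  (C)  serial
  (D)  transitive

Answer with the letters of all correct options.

(A) symmetric: every R-edge is matched by its reverse.
(B) not euclidean: a R b and a R d but not b R d.
(C) serial: every world has an R-successor.
(D) not transitive: a R d and d R c but not a R c.

A, C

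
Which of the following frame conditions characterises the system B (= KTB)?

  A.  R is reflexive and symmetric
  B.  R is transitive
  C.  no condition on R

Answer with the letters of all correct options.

A

(A) B (= KTB) is sound and complete for exactly this class.
(B) this class determines K4, not B (= KTB).
(C) this class determines K, not B (= KTB).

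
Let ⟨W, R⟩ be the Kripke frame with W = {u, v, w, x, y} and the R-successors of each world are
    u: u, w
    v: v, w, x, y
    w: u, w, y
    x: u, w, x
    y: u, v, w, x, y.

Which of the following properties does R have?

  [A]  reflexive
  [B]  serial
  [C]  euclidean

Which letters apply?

A, B

(A) reflexive: each world relates to itself.
(B) serial: every world has an R-successor.
(C) not euclidean: v R w and v R v but not w R v.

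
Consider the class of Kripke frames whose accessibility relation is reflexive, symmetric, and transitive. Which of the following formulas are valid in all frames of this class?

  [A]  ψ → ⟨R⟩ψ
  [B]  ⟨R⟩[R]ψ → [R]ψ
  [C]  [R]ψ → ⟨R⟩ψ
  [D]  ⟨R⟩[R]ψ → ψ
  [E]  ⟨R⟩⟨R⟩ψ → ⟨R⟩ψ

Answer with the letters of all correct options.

A, B, C, D, E

A relation that is reflexive, symmetric, and transitive is also euclidean and serial.
(A) ψ → ⟨R⟩ψ is the dual of axiom T; it is valid on a frame exactly when R is reflexive. Every such R is reflexive, so valid.
(B) ⟨R⟩[R]ψ → [R]ψ is the dual of axiom 5; it is valid on a frame exactly when R is euclidean. Every such R is euclidean, so valid.
(C) axiom D: valid iff R is serial. Every such R is serial — valid.
(D) ⟨R⟩[R]ψ → ψ is the dual of axiom B, which corresponds to symmetry. Every such R is symmetric — valid.
(E) ⟨R⟩⟨R⟩ψ → ⟨R⟩ψ is the dual of axiom 4, which corresponds to transitivity. Every such R is transitive — valid.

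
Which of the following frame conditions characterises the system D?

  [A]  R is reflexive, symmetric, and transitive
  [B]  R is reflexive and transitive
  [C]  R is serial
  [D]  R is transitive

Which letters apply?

C

(A) this class determines S5, not D.
(B) this class determines S4, not D.
(C) D is sound and complete for exactly this class.
(D) this class determines K4, not D.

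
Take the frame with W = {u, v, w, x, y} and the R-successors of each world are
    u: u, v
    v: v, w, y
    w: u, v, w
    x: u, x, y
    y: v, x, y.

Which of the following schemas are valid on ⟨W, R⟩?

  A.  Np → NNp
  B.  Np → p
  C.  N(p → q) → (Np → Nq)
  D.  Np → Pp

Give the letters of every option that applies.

R is reflexive: each world relates to itself.
R is not transitive: u R v and v R w but not u R w.
R is serial: every world has an R-successor.
(A) Np → NNp is axiom 4; it is valid on a frame exactly when R is transitive. R is not transitive, so not valid.
(B) axiom T: valid iff R is reflexive. R is reflexive — valid.
(C) this is just K, valid on every normal frame.
(D) Np → Pp is axiom D, which corresponds to seriality. R is serial — valid.

B, C, D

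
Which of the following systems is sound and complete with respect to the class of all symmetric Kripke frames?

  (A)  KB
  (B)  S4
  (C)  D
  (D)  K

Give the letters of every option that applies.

(A) KB is determined by exactly this class.
(B) S4 is determined by the class of reflexive and transitive frames.
(C) D is determined by the class of serial frames.
(D) K is determined by the class of arbitrary frames.

A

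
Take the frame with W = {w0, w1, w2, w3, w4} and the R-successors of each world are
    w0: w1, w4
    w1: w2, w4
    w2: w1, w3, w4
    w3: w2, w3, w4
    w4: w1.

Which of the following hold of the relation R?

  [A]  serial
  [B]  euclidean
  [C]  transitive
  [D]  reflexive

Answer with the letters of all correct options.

A

(A) serial: every world has an R-successor.
(B) not euclidean: w1 R w4 and w1 R w2 but not w4 R w2.
(C) not transitive: w0 R w1 and w1 R w2 but not w0 R w2.
(D) not reflexive: not w0 R w0.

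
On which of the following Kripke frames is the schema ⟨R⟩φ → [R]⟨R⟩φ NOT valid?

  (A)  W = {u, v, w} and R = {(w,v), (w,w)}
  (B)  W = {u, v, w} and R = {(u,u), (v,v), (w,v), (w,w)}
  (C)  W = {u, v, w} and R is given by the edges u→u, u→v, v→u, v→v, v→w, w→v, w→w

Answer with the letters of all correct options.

A, B, C

The schema ⟨R⟩φ → [R]⟨R⟩φ is axiom 5; it is valid on a frame iff R is euclidean.
(A) R is not euclidean (w R v and w R w but not v R w), so the schema fails here.
(B) R is not euclidean (w R v and w R w but not v R w), so the schema fails here.
(C) R is not euclidean (v R u and v R w but not u R w), so the schema fails here.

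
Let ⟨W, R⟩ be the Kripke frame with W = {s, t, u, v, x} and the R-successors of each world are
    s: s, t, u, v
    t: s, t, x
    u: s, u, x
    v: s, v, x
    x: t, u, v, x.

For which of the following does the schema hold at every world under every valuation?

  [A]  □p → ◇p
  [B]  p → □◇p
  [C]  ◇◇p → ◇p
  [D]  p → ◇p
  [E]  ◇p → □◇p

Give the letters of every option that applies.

R is reflexive: each world relates to itself.
R is symmetric: every R-edge is matched by its reverse.
R is not transitive: s R t and t R x but not s R x.
R is not euclidean: s R t and s R u but not t R u.
R is serial: every world has an R-successor.
(A) axiom D: valid iff R is serial. R is serial — valid.
(B) p → □◇p is axiom B, which corresponds to symmetry. R is symmetric — valid.
(C) ◇◇p → ◇p is the dual of axiom 4; it is valid on a frame exactly when R is transitive. R is not transitive, so not valid.
(D) p → ◇p is the dual of axiom T; it is valid on a frame exactly when R is reflexive. R is reflexive, so valid.
(E) ◇p → □◇p is axiom 5; it is valid on a frame exactly when R is euclidean. R is not euclidean, so not valid.

A, B, D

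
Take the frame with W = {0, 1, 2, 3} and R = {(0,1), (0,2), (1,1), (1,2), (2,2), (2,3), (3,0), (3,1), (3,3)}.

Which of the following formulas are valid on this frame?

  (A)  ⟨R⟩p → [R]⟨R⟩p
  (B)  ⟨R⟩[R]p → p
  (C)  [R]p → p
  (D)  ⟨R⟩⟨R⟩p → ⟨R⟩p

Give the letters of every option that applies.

R is not reflexive: not 0 R 0.
R is not symmetric: 0 R 1 but not 1 R 0.
R is not transitive: 0 R 2 and 2 R 3 but not 0 R 3.
R is not euclidean: 0 R 2 and 0 R 1 but not 2 R 1.
(A) ⟨R⟩p → [R]⟨R⟩p is axiom 5, which corresponds to the euclidean property. R is not euclidean — not valid.
(B) the dual of axiom B: valid iff R is symmetric. R is not symmetric — not valid.
(C) [R]p → p is axiom T; it is valid on a frame exactly when R is reflexive. R is not reflexive, so not valid.
(D) ⟨R⟩⟨R⟩p → ⟨R⟩p is the dual of axiom 4, which corresponds to transitivity. R is not transitive — not valid.

none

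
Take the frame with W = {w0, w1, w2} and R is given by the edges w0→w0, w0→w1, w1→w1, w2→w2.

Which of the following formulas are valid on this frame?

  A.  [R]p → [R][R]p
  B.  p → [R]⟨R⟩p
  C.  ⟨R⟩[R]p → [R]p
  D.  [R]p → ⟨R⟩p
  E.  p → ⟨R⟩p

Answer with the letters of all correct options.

R is reflexive: each world relates to itself.
R is not symmetric: w0 R w1 but not w1 R w0.
R is transitive: R is closed under composition.
R is not euclidean: w0 R w1 and w0 R w0 but not w1 R w0.
R is serial: every world has an R-successor.
(A) [R]p → [R][R]p is axiom 4; it is valid on a frame exactly when R is transitive. R is transitive, so valid.
(B) p → [R]⟨R⟩p is axiom B, which corresponds to symmetry. R is not symmetric — not valid.
(C) ⟨R⟩[R]p → [R]p is the dual of axiom 5; it is valid on a frame exactly when R is euclidean. R is not euclidean, so not valid.
(D) axiom D: valid iff R is serial. R is serial — valid.
(E) p → ⟨R⟩p is the dual of axiom T; it is valid on a frame exactly when R is reflexive. R is reflexive, so valid.

A, D, E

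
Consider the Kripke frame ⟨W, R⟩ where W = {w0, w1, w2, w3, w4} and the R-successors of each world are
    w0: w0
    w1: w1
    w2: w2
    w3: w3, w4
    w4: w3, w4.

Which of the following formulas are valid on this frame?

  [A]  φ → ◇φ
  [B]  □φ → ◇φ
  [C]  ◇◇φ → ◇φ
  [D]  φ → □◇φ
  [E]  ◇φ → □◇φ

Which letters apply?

R is reflexive: each world relates to itself.
R is symmetric: every R-edge is matched by its reverse.
R is transitive: R is closed under composition.
R is euclidean: any two R-successors of the same world are R-related.
R is serial: every world has an R-successor.
(A) the dual of axiom T: valid iff R is reflexive. R is reflexive — valid.
(B) axiom D: valid iff R is serial. R is serial — valid.
(C) ◇◇φ → ◇φ (the dual of axiom 4) characterises the transitive frames. R is transitive — valid.
(D) φ → □◇φ is axiom B, which corresponds to symmetry. R is symmetric — valid.
(E) ◇φ → □◇φ is axiom 5, which corresponds to the euclidean property. R is euclidean — valid.

A, B, C, D, E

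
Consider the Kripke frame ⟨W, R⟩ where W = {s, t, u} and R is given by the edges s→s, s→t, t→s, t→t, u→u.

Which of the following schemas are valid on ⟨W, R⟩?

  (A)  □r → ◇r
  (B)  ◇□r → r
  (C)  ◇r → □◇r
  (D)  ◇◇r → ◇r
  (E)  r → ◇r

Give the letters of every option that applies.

A, B, C, D, E

R is reflexive: each world relates to itself.
R is symmetric: every R-edge is matched by its reverse.
R is transitive: R is closed under composition.
R is euclidean: any two R-successors of the same world are R-related.
R is serial: every world has an R-successor.
(A) □r → ◇r (axiom D) characterises the serial frames. R is serial — valid.
(B) ◇□r → r (the dual of axiom B) characterises the symmetric frames. R is symmetric — valid.
(C) ◇r → □◇r (axiom 5) characterises the euclidean frames. R is euclidean — valid.
(D) ◇◇r → ◇r (the dual of axiom 4) characterises the transitive frames. R is transitive — valid.
(E) the dual of axiom T: valid iff R is reflexive. R is reflexive — valid.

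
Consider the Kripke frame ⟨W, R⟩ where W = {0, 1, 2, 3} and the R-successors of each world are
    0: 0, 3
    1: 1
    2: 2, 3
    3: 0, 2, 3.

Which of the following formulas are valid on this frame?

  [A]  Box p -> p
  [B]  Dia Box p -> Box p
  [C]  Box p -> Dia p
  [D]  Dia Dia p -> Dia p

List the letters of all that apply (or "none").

A, C

R is reflexive: each world relates to itself.
R is not transitive: 0 R 3 and 3 R 2 but not 0 R 2.
R is not euclidean: 3 R 0 and 3 R 2 but not 0 R 2.
R is serial: every world has an R-successor.
(A) Box p -> p is axiom T, which corresponds to reflexivity. R is reflexive — valid.
(B) Dia Box p -> Box p (the dual of axiom 5) characterises the euclidean frames. R is not euclidean — not valid.
(C) axiom D: valid iff R is serial. R is serial — valid.
(D) the dual of axiom 4: valid iff R is transitive. R is not transitive — not valid.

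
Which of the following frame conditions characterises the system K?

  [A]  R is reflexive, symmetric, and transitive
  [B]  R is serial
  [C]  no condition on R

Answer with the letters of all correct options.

(A) this class determines S5, not K.
(B) this class determines D, not K.
(C) K is sound and complete for exactly this class.

C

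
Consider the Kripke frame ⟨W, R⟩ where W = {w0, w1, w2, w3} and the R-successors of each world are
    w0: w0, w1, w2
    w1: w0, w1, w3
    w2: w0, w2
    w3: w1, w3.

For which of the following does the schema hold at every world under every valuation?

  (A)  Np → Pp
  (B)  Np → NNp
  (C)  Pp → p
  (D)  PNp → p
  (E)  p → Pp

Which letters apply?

A, D, E

R is reflexive: each world relates to itself.
R is symmetric: every R-edge is matched by its reverse.
R is not transitive: w0 R w1 and w1 R w3 but not w0 R w3.
R is serial: every world has an R-successor.
R is not a subset of the identity: w0 R w1 with w0 ≠ w1.
(A) Np → Pp (axiom D) characterises the serial frames. R is serial — valid.
(B) Np → NNp is axiom 4; it is valid on a frame exactly when R is transitive. R is not transitive, so not valid.
(C) Pp → p is valid only on frames where every R-edge is a self-loop. Here R ⊄ identity — not valid.
(D) PNp → p (the dual of axiom B) characterises the symmetric frames. R is symmetric — valid.
(E) p → Pp is the dual of axiom T; it is valid on a frame exactly when R is reflexive. R is reflexive, so valid.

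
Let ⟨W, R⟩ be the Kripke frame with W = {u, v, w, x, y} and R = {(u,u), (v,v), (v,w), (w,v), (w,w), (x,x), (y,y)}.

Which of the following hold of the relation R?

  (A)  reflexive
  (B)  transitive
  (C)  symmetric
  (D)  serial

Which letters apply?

A, B, C, D

(A) reflexive: each world relates to itself.
(B) transitive: R is closed under composition.
(C) symmetric: every R-edge is matched by its reverse.
(D) serial: every world has an R-successor.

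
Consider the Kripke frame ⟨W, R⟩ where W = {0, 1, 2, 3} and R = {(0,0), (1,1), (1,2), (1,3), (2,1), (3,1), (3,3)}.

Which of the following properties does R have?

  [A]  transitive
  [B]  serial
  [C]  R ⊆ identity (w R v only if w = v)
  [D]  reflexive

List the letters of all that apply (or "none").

(A) not transitive: 2 R 1 and 1 R 2 but not 2 R 2.
(B) serial: every world has an R-successor.
(C) not ⊆ identity: 1 R 2 with 1 ≠ 2.
(D) not reflexive: not 2 R 2.

B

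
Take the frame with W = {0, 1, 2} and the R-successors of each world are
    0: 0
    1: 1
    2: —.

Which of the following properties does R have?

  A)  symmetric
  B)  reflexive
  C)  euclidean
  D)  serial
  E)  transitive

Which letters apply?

A, C, E

(A) symmetric: every R-edge is matched by its reverse.
(B) not reflexive: not 2 R 2.
(C) euclidean: any two R-successors of the same world are R-related.
(D) not serial: 2 has no R-successor.
(E) transitive: R is closed under composition.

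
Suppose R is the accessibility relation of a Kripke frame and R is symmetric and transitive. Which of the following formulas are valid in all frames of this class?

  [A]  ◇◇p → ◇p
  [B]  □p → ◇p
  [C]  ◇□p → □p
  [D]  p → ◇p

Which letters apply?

A, C

A symmetric transitive relation is euclidean (uRv and uRw give vRu by symmetry, then vRw by transitivity).
(A) the dual of axiom 4: valid iff R is transitive. Every such R is transitive — valid.
(B) □p → ◇p is axiom D, which corresponds to seriality. Such an R need not be serial — not valid.
(C) ◇□p → □p is the dual of axiom 5, which corresponds to the euclidean property. Every such R is euclidean — valid.
(D) the dual of axiom T: valid iff R is reflexive. Such an R need not be reflexive — not valid.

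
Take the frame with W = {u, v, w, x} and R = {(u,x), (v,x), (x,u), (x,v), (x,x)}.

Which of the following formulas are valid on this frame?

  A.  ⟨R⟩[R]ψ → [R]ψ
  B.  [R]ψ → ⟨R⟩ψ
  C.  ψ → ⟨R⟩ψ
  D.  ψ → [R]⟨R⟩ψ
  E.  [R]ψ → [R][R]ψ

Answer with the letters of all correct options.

D

R is not reflexive: not u R u.
R is symmetric: every R-edge is matched by its reverse.
R is not transitive: u R x and x R u but not u R u.
R is not euclidean: x R u and x R v but not u R v.
R is not serial: w has no R-successor.
(A) ⟨R⟩[R]ψ → [R]ψ (the dual of axiom 5) characterises the euclidean frames. R is not euclidean — not valid.
(B) [R]ψ → ⟨R⟩ψ is axiom D; it is valid on a frame exactly when R is serial. R is not serial, so not valid.
(C) ψ → ⟨R⟩ψ is the dual of axiom T, which corresponds to reflexivity. R is not reflexive — not valid.
(D) ψ → [R]⟨R⟩ψ (axiom B) characterises the symmetric frames. R is symmetric — valid.
(E) axiom 4: valid iff R is transitive. R is not transitive — not valid.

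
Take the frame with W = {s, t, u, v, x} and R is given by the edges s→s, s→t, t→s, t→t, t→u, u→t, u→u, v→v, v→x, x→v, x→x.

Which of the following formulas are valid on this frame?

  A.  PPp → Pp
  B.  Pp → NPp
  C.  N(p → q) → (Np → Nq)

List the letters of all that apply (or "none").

C

R is not transitive: s R t and t R u but not s R u.
R is not euclidean: t R s and t R u but not s R u.
(A) the dual of axiom 4: valid iff R is transitive. R is not transitive — not valid.
(B) Pp → NPp is axiom 5; it is valid on a frame exactly when R is euclidean. R is not euclidean, so not valid.
(C) this is just K, valid on every normal frame.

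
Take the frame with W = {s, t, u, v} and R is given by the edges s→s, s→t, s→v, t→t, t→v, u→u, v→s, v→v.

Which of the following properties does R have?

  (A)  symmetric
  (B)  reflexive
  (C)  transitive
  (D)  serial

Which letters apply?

B, D

(A) not symmetric: s R t but not t R s.
(B) reflexive: each world relates to itself.
(C) not transitive: t R v and v R s but not t R s.
(D) serial: every world has an R-successor.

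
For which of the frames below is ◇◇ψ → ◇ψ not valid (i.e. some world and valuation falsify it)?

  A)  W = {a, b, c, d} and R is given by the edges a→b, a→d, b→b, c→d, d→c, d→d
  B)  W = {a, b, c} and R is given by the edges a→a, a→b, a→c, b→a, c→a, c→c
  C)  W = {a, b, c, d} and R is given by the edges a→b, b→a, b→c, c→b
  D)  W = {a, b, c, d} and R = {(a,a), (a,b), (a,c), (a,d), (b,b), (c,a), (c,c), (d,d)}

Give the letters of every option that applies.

A, B, C, D

The schema ◇◇ψ → ◇ψ is the dual of axiom 4; it is valid on a frame iff R is transitive.
(A) R is not transitive (a R d and d R c but not a R c), so the schema fails here.
(B) R is not transitive (b R a and a R b but not b R b), so the schema fails here.
(C) R is not transitive (a R b and b R a but not a R a), so the schema fails here.
(D) R is not transitive (c R a and a R b but not c R b), so the schema fails here.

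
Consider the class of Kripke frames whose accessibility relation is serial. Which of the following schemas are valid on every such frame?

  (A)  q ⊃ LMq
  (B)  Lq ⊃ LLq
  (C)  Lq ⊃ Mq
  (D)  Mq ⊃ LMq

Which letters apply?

(A) q ⊃ LMq is axiom B, which corresponds to symmetry. Such an R need not be symmetric — not valid.
(B) Lq ⊃ LLq is axiom 4, which corresponds to transitivity. Such an R need not be transitive — not valid.
(C) Lq ⊃ Mq is axiom D, which corresponds to seriality. Every such R is serial — valid.
(D) axiom 5: valid iff R is euclidean. Such an R need not be euclidean — not valid.

C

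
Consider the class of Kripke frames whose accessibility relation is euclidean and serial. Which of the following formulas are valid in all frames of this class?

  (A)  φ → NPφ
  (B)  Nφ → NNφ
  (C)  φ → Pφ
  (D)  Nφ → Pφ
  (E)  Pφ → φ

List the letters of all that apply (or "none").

D

(A) φ → NPφ is axiom B; it is valid on a frame exactly when R is symmetric. Such an R need not be symmetric, so not valid.
(B) axiom 4: valid iff R is transitive. Such an R need not be transitive — not valid.
(C) the dual of axiom T: valid iff R is reflexive. Such an R need not be reflexive — not valid.
(D) Nφ → Pφ is axiom D, which corresponds to seriality. Every such R is serial — valid.
(E) Pφ → φ (the converse of T) corresponds to R being a subset of the identity. Such an R need not be a subset of the identity, so not valid.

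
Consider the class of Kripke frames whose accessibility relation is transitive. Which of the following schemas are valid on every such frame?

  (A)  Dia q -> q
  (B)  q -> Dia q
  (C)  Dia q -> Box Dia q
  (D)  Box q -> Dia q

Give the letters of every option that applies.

(A) Dia q -> q is valid only on frames where every R-edge is a self-loop. Such an R need not be a subset of the identity — not valid.
(B) the dual of axiom T: valid iff R is reflexive. Such an R need not be reflexive — not valid.
(C) Dia q -> Box Dia q is axiom 5; it is valid on a frame exactly when R is euclidean. Such an R need not be euclidean, so not valid.
(D) axiom D: valid iff R is serial. Such an R need not be serial — not valid.

none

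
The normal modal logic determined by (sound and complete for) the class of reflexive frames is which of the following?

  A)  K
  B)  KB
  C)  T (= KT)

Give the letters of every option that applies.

(A) K is determined by the class of arbitrary frames.
(B) KB is determined by the class of symmetric frames.
(C) T (= KT) is determined by exactly this class.

C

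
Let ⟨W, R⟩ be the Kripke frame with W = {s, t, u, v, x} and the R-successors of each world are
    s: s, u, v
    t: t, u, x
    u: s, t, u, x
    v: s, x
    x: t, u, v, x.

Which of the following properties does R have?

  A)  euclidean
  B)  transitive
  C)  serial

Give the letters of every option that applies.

C

(A) not euclidean: s R u and s R v but not u R v.
(B) not transitive: s R u and u R t but not s R t.
(C) serial: every world has an R-successor.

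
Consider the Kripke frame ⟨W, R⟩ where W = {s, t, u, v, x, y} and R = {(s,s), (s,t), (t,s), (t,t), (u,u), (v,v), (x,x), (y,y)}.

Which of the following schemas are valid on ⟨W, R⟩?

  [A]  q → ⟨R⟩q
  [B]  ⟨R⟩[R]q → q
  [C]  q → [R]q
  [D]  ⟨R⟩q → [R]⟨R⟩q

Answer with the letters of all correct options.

A, B, D

R is reflexive: each world relates to itself.
R is symmetric: every R-edge is matched by its reverse.
R is euclidean: any two R-successors of the same world are R-related.
R is not a subset of the identity: s R t with s ≠ t.
(A) q → ⟨R⟩q is the dual of axiom T, which corresponds to reflexivity. R is reflexive — valid.
(B) the dual of axiom B: valid iff R is symmetric. R is symmetric — valid.
(C) q → [R]q is equivalent to ◇p→p; it holds exactly when R ⊆ identity. Here R ⊄ identity — not valid.
(D) ⟨R⟩q → [R]⟨R⟩q is axiom 5; it is valid on a frame exactly when R is euclidean. R is euclidean, so valid.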